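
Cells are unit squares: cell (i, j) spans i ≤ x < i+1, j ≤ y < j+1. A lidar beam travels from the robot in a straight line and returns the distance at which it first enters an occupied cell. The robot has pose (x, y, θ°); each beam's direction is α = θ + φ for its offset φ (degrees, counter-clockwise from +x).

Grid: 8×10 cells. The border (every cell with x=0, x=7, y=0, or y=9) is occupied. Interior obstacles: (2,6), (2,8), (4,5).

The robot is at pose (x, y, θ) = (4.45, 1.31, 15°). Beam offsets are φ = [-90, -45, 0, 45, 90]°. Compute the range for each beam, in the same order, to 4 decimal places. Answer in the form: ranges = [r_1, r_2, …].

ranges = [0.3209, 0.6200, 2.6400, 5.1000, 5.6024]

beam 1: φ=-90°, α=285°
  cosα=0.2588 sinα=-0.9659 | (4,1) | tMaxX 2.1250 tMaxY 0.3209 | tΔX 3.8637 tΔY 1.0353
    t=0.3209 [y] (4,0) — stop
  → r_1 = 0.3209
beam 2: φ=-45°, α=330°
  cosα=0.8660 sinα=-0.5000 | (4,1) | tMaxX 0.6351 tMaxY 0.6200 | tΔX 1.1547 tΔY 2.0000
    t=0.6200 [y] (4,0) — stop
  → r_2 = 0.6200
beam 3: φ=0°, α=15°
  cosα=0.9659 sinα=0.2588 | (4,1) | tMaxX 0.5694 tMaxY 2.6660 | tΔX 1.0353 tΔY 3.8637
    t=0.5694 [x] (5,1)
    t=1.6047 [x] (6,1)
    t=2.6400 [x] (7,1) — stop
  → r_3 = 2.6400
beam 4: φ=45°, α=60°
  cosα=0.5000 sinα=0.8660 | (4,1) | tMaxX 1.1000 tMaxY 0.7967 | tΔX 2.0000 tΔY 1.1547
    t=0.7967 [y] (4,2)
    t=1.1000 [x] (5,2)
    t=1.9514 [y] (5,3)
    t=3.1000 [x] (6,3)
    t=3.1061 [y] (6,4)
    t=4.2608 [y] (6,5)
    t=5.1000 [x] (7,5) — stop
  → r_4 = 5.1000
beam 5: φ=90°, α=105°
  cosα=-0.2588 sinα=0.9659 | (4,1) | tMaxX 1.7387 tMaxY 0.7143 | tΔX 3.8637 tΔY 1.0353
    t=0.7143 [y] (4,2)
    t=1.7387 [x] (3,2)
    t=1.7496 [y] (3,3)
    t=2.7849 [y] (3,4)
    t=3.8202 [y] (3,5)
    t=4.8554 [y] (3,6)
    t=5.6024 [x] (2,6) — stop
  → r_5 = 5.6024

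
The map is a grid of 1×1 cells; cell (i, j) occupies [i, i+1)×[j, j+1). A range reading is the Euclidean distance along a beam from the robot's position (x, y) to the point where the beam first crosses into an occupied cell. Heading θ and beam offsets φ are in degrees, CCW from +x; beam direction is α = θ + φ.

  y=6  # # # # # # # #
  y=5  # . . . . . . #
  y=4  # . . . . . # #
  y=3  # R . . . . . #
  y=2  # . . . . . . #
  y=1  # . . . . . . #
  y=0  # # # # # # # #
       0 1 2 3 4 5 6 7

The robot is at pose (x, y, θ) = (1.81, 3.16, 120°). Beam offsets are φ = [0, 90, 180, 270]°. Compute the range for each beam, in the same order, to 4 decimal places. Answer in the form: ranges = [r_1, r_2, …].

ranges = [1.6200, 0.9353, 2.4942, 5.6800]

beam 1: φ=0°, α=120°
  d=(-0.5000,0.8660)  start (1,3)  tX=1.6200 tY=0.9699  stride 1/|dx|=2.0000 1/|dy|=1.1547
    cross y-line → (1,4), t=0.9699
    cross x-line → (0,4), t=1.6200 (wall)
  → r_1 = 1.6200
beam 2: φ=90°, α=210°
  d=(-0.8660,-0.5000)  start (1,3)  tX=0.9353 tY=0.3200  stride 1/|dx|=1.1547 1/|dy|=2.0000
    cross y-line → (1,2), t=0.3200
    cross x-line → (0,2), t=0.9353 (wall)
  → r_2 = 0.9353
beam 3: φ=180°, α=300°
  d=(0.5000,-0.8660)  start (1,3)  tX=0.3800 tY=0.1848  stride 1/|dx|=2.0000 1/|dy|=1.1547
    cross y-line → (1,2), t=0.1848
    cross x-line → (2,2), t=0.3800
    cross y-line → (2,1), t=1.3395
    cross x-line → (3,1), t=2.3800
    cross y-line → (3,0), t=2.4942 (wall)
  → r_3 = 2.4942
beam 4: φ=270°, α=30°
  d=(0.8660,0.5000)  start (1,3)  tX=0.2194 tY=1.6800  stride 1/|dx|=1.1547 1/|dy|=2.0000
    cross x-line → (2,3), t=0.2194
    cross x-line → (3,3), t=1.3741
    cross y-line → (3,4), t=1.6800
    cross x-line → (4,4), t=2.5288
    cross y-line → (4,5), t=3.6800
    cross x-line → (5,5), t=3.6835
    cross x-line → (6,5), t=4.8382
    cross y-line → (6,6), t=5.6800 (wall)
  → r_4 = 5.6800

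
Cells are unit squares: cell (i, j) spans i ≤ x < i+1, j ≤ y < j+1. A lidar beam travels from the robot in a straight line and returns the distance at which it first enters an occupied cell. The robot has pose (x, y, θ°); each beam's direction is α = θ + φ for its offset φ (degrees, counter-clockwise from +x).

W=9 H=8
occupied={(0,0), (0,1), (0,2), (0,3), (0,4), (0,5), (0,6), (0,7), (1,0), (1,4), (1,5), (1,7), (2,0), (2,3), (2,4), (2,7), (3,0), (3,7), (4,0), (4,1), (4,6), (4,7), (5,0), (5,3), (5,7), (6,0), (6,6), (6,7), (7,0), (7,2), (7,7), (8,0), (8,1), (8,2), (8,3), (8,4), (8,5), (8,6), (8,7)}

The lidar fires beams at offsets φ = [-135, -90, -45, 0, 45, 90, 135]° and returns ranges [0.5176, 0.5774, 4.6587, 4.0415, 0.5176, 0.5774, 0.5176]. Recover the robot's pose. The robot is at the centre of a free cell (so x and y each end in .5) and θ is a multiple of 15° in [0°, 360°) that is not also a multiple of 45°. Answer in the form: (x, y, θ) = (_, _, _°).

The pose lattice has 33·16 = 528 candidates. Test each by forward raycasting.
  (7.5, 5.5, 255°): beam 1 = 1.0000 ≠ 0.5176 ✗
  (3.5, 2.5, 150°): beam 1 = 1.9319 ≠ 0.5176 ✗
  (7.5, 1.5, 165°): beam 1 = 0.5774 ≠ 0.5176 ✗
  …
  (5.5, 6.5, 300°): r_1=0.5176, r_2=0.5774, r_3=4.6587, r_4=4.0415, r_5=0.5176, r_6=0.5774, r_7=0.5176 — all match ✓
Unique over the lattice → pose = (5.5, 6.5, 300°).

(x, y, θ) = (5.5, 6.5, 300°)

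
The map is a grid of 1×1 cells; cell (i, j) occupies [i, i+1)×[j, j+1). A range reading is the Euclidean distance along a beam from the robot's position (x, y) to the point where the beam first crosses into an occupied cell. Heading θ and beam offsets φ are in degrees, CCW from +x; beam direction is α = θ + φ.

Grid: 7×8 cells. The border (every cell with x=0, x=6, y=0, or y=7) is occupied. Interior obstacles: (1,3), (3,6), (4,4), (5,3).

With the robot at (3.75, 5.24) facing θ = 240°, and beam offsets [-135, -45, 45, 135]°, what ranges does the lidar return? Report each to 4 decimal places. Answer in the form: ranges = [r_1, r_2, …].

beam 1: φ=-135°, α=105°
  dir = (cos 105°, sin 105°) = (-0.2588, 0.9659); from cell (3,5)
  next x-line at t=2.8978, next y-line at t=0.7868; Δt_x=3.8637, Δt_y=1.0353
    y: enter (3,6) at t=0.7868 ← occupied
  → r_1 = 0.7868
beam 2: φ=-45°, α=195°
  dir = (cos 195°, sin 195°) = (-0.9659, -0.2588); from cell (3,5)
  next x-line at t=0.7765, next y-line at t=0.9273; Δt_x=1.0353, Δt_y=3.8637
    x: enter (2,5) at t=0.7765
    y: enter (2,4) at t=0.9273
    x: enter (1,4) at t=1.8117
    x: enter (0,4) at t=2.8470 ← occupied
  → r_2 = 2.8470
beam 3: φ=45°, α=285°
  dir = (cos 285°, sin 285°) = (0.2588, -0.9659); from cell (3,5)
  next x-line at t=0.9659, next y-line at t=0.2485; Δt_x=3.8637, Δt_y=1.0353
    y: enter (3,4) at t=0.2485
    x: enter (4,4) at t=0.9659 ← occupied
  → r_3 = 0.9659
beam 4: φ=135°, α=15°
  dir = (cos 15°, sin 15°) = (0.9659, 0.2588); from cell (3,5)
  next x-line at t=0.2588, next y-line at t=2.9364; Δt_x=1.0353, Δt_y=3.8637
    x: enter (4,5) at t=0.2588
    x: enter (5,5) at t=1.2941
    x: enter (6,5) at t=2.3294 ← occupied
  → r_4 = 2.3294

ranges = [0.7868, 2.8470, 0.9659, 2.3294]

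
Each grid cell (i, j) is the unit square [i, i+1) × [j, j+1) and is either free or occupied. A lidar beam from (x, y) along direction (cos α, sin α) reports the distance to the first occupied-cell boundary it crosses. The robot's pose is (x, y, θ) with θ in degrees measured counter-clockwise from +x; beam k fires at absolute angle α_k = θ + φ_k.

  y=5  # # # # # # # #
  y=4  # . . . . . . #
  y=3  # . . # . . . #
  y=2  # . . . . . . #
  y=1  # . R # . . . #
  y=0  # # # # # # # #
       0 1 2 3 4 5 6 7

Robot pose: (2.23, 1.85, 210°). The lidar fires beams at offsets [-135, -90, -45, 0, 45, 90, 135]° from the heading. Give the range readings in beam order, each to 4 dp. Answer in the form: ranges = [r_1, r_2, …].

ranges = [3.2611, 2.4600, 1.2734, 1.4203, 0.8800, 0.9815, 0.7972]

beam 1: φ=-135°, α=75°
  direction (0.2588, 0.9659); cell (2,1); t to first gridline: x 2.9751, y 0.1553 (then +3.8637 / +1.0353)
    (2,2) via y @ 0.1553
    (2,3) via y @ 1.1906
    (2,4) via y @ 2.2258
    (3,4) via x @ 2.9751
    (3,5) via y @ 3.2611  # hit
  → r_1 = 3.2611
beam 2: φ=-90°, α=120°
  direction (-0.5000, 0.8660); cell (2,1); t to first gridline: x 0.4600, y 0.1732 (then +2.0000 / +1.1547)
    (2,2) via y @ 0.1732
    (1,2) via x @ 0.4600
    (1,3) via y @ 1.3279
    (0,3) via x @ 2.4600  # hit
  → r_2 = 2.4600
beam 3: φ=-45°, α=165°
  direction (-0.9659, 0.2588); cell (2,1); t to first gridline: x 0.2381, y 0.5796 (then +1.0353 / +3.8637)
    (1,1) via x @ 0.2381
    (1,2) via y @ 0.5796
    (0,2) via x @ 1.2734  # hit
  → r_3 = 1.2734
beam 4: φ=0°, α=210°
  direction (-0.8660, -0.5000); cell (2,1); t to first gridline: x 0.2656, y 1.7000 (then +1.1547 / +2.0000)
    (1,1) via x @ 0.2656
    (0,1) via x @ 1.4203  # hit
  → r_4 = 1.4203
beam 5: φ=45°, α=255°
  direction (-0.2588, -0.9659); cell (2,1); t to first gridline: x 0.8887, y 0.8800 (then +3.8637 / +1.0353)
    (2,0) via y @ 0.8800  # hit
  → r_5 = 0.8800
beam 6: φ=90°, α=300°
  direction (0.5000, -0.8660); cell (2,1); t to first gridline: x 1.5400, y 0.9815 (then +2.0000 / +1.1547)
    (2,0) via y @ 0.9815  # hit
  → r_6 = 0.9815
beam 7: φ=135°, α=345°
  direction (0.9659, -0.2588); cell (2,1); t to first gridline: x 0.7972, y 3.2841 (then +1.0353 / +3.8637)
    (3,1) via x @ 0.7972  # hit
  → r_7 = 0.7972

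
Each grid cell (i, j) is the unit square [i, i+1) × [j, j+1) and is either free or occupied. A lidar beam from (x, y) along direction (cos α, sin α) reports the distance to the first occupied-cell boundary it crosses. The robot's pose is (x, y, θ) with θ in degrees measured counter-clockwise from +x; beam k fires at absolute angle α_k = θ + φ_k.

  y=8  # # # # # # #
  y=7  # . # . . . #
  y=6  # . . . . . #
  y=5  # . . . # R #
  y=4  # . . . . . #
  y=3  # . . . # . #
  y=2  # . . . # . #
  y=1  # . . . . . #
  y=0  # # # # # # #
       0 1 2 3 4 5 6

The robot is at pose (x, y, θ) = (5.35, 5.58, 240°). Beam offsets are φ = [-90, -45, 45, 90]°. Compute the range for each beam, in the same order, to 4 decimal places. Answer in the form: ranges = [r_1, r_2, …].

beam 1: φ=-90°, α=150°
  cosα=-0.8660 sinα=0.5000 | (5,5) | tMaxX 0.4041 tMaxY 0.8400 | tΔX 1.1547 tΔY 2.0000
    t=0.4041 [x] (4,5) — stop
  → r_1 = 0.4041
beam 2: φ=-45°, α=195°
  cosα=-0.9659 sinα=-0.2588 | (5,5) | tMaxX 0.3623 tMaxY 2.2409 | tΔX 1.0353 tΔY 3.8637
    t=0.3623 [x] (4,5) — stop
  → r_2 = 0.3623
beam 3: φ=45°, α=285°
  cosα=0.2588 sinα=-0.9659 | (5,5) | tMaxX 2.5114 tMaxY 0.6005 | tΔX 3.8637 tΔY 1.0353
    t=0.6005 [y] (5,4)
    t=1.6357 [y] (5,3)
    t=2.5114 [x] (6,3) — stop
  → r_3 = 2.5114
beam 4: φ=90°, α=330°
  cosα=0.8660 sinα=-0.5000 | (5,5) | tMaxX 0.7506 tMaxY 1.1600 | tΔX 1.1547 tΔY 2.0000
    t=0.7506 [x] (6,5) — stop
  → r_4 = 0.7506

ranges = [0.4041, 0.3623, 2.5114, 0.7506]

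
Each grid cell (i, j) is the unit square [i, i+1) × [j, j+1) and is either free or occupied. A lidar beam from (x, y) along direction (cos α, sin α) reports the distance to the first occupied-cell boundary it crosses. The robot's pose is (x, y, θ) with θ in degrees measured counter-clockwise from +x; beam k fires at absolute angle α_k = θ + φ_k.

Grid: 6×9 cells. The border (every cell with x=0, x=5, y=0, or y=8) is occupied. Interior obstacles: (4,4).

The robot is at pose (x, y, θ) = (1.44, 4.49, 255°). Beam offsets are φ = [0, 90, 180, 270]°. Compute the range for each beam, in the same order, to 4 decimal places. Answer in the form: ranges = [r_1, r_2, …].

beam 1: φ=0°, α=255°
  d=(-0.2588,-0.9659)  start (1,4)  tX=1.7000 tY=0.5073  stride 1/|dx|=3.8637 1/|dy|=1.0353
    cross y-line → (1,3), t=0.5073
    cross y-line → (1,2), t=1.5426
    cross x-line → (0,2), t=1.7000 (wall)
  → r_1 = 1.7000
beam 2: φ=90°, α=345°
  d=(0.9659,-0.2588)  start (1,4)  tX=0.5798 tY=1.8932  stride 1/|dx|=1.0353 1/|dy|=3.8637
    cross x-line → (2,4), t=0.5798
    cross x-line → (3,4), t=1.6150
    cross y-line → (3,3), t=1.8932
    cross x-line → (4,3), t=2.6503
    cross x-line → (5,3), t=3.6856 (wall)
  → r_2 = 3.6856
beam 3: φ=180°, α=75°
  d=(0.2588,0.9659)  start (1,4)  tX=2.1637 tY=0.5280  stride 1/|dx|=3.8637 1/|dy|=1.0353
    cross y-line → (1,5), t=0.5280
    cross y-line → (1,6), t=1.5633
    cross x-line → (2,6), t=2.1637
    cross y-line → (2,7), t=2.5985
    cross y-line → (2,8), t=3.6338 (wall)
  → r_3 = 3.6338
beam 4: φ=270°, α=165°
  d=(-0.9659,0.2588)  start (1,4)  tX=0.4555 tY=1.9705  stride 1/|dx|=1.0353 1/|dy|=3.8637
    cross x-line → (0,4), t=0.4555 (wall)
  → r_4 = 0.4555

ranges = [1.7000, 3.6856, 3.6338, 0.4555]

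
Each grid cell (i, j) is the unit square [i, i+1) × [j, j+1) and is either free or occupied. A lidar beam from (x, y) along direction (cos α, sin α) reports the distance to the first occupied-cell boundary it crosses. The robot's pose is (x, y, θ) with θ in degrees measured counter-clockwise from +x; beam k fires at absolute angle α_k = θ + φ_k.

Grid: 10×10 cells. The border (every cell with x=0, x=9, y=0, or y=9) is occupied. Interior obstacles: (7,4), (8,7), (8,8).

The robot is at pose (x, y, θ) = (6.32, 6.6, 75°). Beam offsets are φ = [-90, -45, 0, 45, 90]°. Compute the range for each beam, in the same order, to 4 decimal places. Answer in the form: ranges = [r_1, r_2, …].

ranges = [2.7745, 1.9399, 2.4847, 2.7713, 5.5077]

beam 1: φ=-90°, α=345°
  d=(0.9659,-0.2588)  start (6,6)  tX=0.7040 tY=2.3182  stride 1/|dx|=1.0353 1/|dy|=3.8637
    cross x-line → (7,6), t=0.7040
    cross x-line → (8,6), t=1.7393
    cross y-line → (8,5), t=2.3182
    cross x-line → (9,5), t=2.7745 (wall)
  → r_1 = 2.7745
beam 2: φ=-45°, α=30°
  d=(0.8660,0.5000)  start (6,6)  tX=0.7852 tY=0.8000  stride 1/|dx|=1.1547 1/|dy|=2.0000
    cross x-line → (7,6), t=0.7852
    cross y-line → (7,7), t=0.8000
    cross x-line → (8,7), t=1.9399 (wall)
  → r_2 = 1.9399
beam 3: φ=0°, α=75°
  d=(0.2588,0.9659)  start (6,6)  tX=2.6273 tY=0.4141  stride 1/|dx|=3.8637 1/|dy|=1.0353
    cross y-line → (6,7), t=0.4141
    cross y-line → (6,8), t=1.4494
    cross y-line → (6,9), t=2.4847 (wall)
  → r_3 = 2.4847
beam 4: φ=45°, α=120°
  d=(-0.5000,0.8660)  start (6,6)  tX=0.6400 tY=0.4619  stride 1/|dx|=2.0000 1/|dy|=1.1547
    cross y-line → (6,7), t=0.4619
    cross x-line → (5,7), t=0.6400
    cross y-line → (5,8), t=1.6166
    cross x-line → (4,8), t=2.6400
    cross y-line → (4,9), t=2.7713 (wall)
  → r_4 = 2.7713
beam 5: φ=90°, α=165°
  d=(-0.9659,0.2588)  start (6,6)  tX=0.3313 tY=1.5455  stride 1/|dx|=1.0353 1/|dy|=3.8637
    cross x-line → (5,6), t=0.3313
    cross x-line → (4,6), t=1.3666
    cross y-line → (4,7), t=1.5455
    cross x-line → (3,7), t=2.4018
    cross x-line → (2,7), t=3.4371
    cross x-line → (1,7), t=4.4724
    cross y-line → (1,8), t=5.4092
    cross x-line → (0,8), t=5.5077 (wall)
  → r_5 = 5.5077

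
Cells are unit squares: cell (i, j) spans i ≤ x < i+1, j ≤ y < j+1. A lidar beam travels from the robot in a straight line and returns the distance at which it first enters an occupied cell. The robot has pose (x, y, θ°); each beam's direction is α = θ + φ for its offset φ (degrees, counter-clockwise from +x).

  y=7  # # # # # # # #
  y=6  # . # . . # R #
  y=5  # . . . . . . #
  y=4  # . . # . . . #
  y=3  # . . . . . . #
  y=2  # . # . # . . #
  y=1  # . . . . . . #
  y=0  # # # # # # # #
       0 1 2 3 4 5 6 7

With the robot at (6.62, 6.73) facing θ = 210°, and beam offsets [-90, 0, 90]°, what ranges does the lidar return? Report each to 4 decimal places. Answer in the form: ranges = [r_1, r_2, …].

ranges = [0.3118, 0.7159, 0.7600]

beam 1: φ=-90°, α=120°
  dir = (cos 120°, sin 120°) = (-0.5000, 0.8660); from cell (6,6)
  next x-line at t=1.2400, next y-line at t=0.3118; Δt_x=2.0000, Δt_y=1.1547
    y: enter (6,7) at t=0.3118 ← occupied
  → r_1 = 0.3118
beam 2: φ=0°, α=210°
  dir = (cos 210°, sin 210°) = (-0.8660, -0.5000); from cell (6,6)
  next x-line at t=0.7159, next y-line at t=1.4600; Δt_x=1.1547, Δt_y=2.0000
    x: enter (5,6) at t=0.7159 ← occupied
  → r_2 = 0.7159
beam 3: φ=90°, α=300°
  dir = (cos 300°, sin 300°) = (0.5000, -0.8660); from cell (6,6)
  next x-line at t=0.7600, next y-line at t=0.8429; Δt_x=2.0000, Δt_y=1.1547
    x: enter (7,6) at t=0.7600 ← occupied
  → r_3 = 0.7600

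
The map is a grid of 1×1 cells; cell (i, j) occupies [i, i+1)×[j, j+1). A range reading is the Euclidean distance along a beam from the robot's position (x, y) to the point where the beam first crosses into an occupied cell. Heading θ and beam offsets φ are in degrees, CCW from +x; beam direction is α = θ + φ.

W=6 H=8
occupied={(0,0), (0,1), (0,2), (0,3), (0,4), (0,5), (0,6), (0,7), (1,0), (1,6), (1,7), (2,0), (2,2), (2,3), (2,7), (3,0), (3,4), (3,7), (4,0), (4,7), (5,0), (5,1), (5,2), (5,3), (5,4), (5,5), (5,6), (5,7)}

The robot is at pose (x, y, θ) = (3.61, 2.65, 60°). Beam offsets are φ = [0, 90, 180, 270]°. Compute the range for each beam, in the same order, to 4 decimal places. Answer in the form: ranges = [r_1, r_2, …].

beam 1: φ=0°, α=60°
  dir = (cos 60°, sin 60°) = (0.5000, 0.8660); from cell (3,2)
  next x-line at t=0.7800, next y-line at t=0.4041; Δt_x=2.0000, Δt_y=1.1547
    y: enter (3,3) at t=0.4041
    x: enter (4,3) at t=0.7800
    y: enter (4,4) at t=1.5588
    y: enter (4,5) at t=2.7135
    x: enter (5,5) at t=2.7800 ← occupied
  → r_1 = 2.7800
beam 2: φ=90°, α=150°
  dir = (cos 150°, sin 150°) = (-0.8660, 0.5000); from cell (3,2)
  next x-line at t=0.7044, next y-line at t=0.7000; Δt_x=1.1547, Δt_y=2.0000
    y: enter (3,3) at t=0.7000
    x: enter (2,3) at t=0.7044 ← occupied
  → r_2 = 0.7044
beam 3: φ=180°, α=240°
  dir = (cos 240°, sin 240°) = (-0.5000, -0.8660); from cell (3,2)
  next x-line at t=1.2200, next y-line at t=0.7506; Δt_x=2.0000, Δt_y=1.1547
    y: enter (3,1) at t=0.7506
    x: enter (2,1) at t=1.2200
    y: enter (2,0) at t=1.9053 ← occupied
  → r_3 = 1.9053
beam 4: φ=270°, α=330°
  dir = (cos 330°, sin 330°) = (0.8660, -0.5000); from cell (3,2)
  next x-line at t=0.4503, next y-line at t=1.3000; Δt_x=1.1547, Δt_y=2.0000
    x: enter (4,2) at t=0.4503
    y: enter (4,1) at t=1.3000
    x: enter (5,1) at t=1.6050 ← occupied
  → r_4 = 1.6050

ranges = [2.7800, 0.7044, 1.9053, 1.6050]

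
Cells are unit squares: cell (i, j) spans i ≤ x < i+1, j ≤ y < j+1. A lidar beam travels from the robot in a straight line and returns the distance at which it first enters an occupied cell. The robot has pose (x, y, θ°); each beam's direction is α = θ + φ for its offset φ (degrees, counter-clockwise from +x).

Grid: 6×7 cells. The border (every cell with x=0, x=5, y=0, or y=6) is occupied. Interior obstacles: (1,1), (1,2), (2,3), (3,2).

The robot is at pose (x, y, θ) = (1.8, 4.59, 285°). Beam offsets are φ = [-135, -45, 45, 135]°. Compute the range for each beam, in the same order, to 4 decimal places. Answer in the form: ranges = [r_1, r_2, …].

beam 1: φ=-135°, α=150°
  d=(-0.8660,0.5000)  start (1,4)  tX=0.9238 tY=0.8200  stride 1/|dx|=1.1547 1/|dy|=2.0000
    cross y-line → (1,5), t=0.8200
    cross x-line → (0,5), t=0.9238 (wall)
  → r_1 = 0.9238
beam 2: φ=-45°, α=240°
  d=(-0.5000,-0.8660)  start (1,4)  tX=1.6000 tY=0.6813  stride 1/|dx|=2.0000 1/|dy|=1.1547
    cross y-line → (1,3), t=0.6813
    cross x-line → (0,3), t=1.6000 (wall)
  → r_2 = 1.6000
beam 3: φ=45°, α=330°
  d=(0.8660,-0.5000)  start (1,4)  tX=0.2309 tY=1.1800  stride 1/|dx|=1.1547 1/|dy|=2.0000
    cross x-line → (2,4), t=0.2309
    cross y-line → (2,3), t=1.1800 (wall)
  → r_3 = 1.1800
beam 4: φ=135°, α=60°
  d=(0.5000,0.8660)  start (1,4)  tX=0.4000 tY=0.4734  stride 1/|dx|=2.0000 1/|dy|=1.1547
    cross x-line → (2,4), t=0.4000
    cross y-line → (2,5), t=0.4734
    cross y-line → (2,6), t=1.6281 (wall)
  → r_4 = 1.6281

ranges = [0.9238, 1.6000, 1.1800, 1.6281]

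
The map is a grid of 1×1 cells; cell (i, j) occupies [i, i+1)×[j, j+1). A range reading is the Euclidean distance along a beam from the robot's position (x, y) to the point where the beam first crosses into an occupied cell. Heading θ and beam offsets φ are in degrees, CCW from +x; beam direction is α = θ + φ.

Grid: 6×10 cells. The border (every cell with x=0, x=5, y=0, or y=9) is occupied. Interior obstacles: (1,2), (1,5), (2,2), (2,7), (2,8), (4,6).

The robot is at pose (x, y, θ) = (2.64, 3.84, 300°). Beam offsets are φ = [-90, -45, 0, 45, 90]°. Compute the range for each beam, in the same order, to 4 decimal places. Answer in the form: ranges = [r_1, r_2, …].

ranges = [1.6800, 0.8696, 3.2793, 2.4433, 2.7251]

beam 1: φ=-90°, α=210°
  dir = (cos 210°, sin 210°) = (-0.8660, -0.5000); from cell (2,3)
  next x-line at t=0.7390, next y-line at t=1.6800; Δt_x=1.1547, Δt_y=2.0000
    x: enter (1,3) at t=0.7390
    y: enter (1,2) at t=1.6800 ← occupied
  → r_1 = 1.6800
beam 2: φ=-45°, α=255°
  dir = (cos 255°, sin 255°) = (-0.2588, -0.9659); from cell (2,3)
  next x-line at t=2.4728, next y-line at t=0.8696; Δt_x=3.8637, Δt_y=1.0353
    y: enter (2,2) at t=0.8696 ← occupied
  → r_2 = 0.8696
beam 3: φ=0°, α=300°
  dir = (cos 300°, sin 300°) = (0.5000, -0.8660); from cell (2,3)
  next x-line at t=0.7200, next y-line at t=0.9699; Δt_x=2.0000, Δt_y=1.1547
    x: enter (3,3) at t=0.7200
    y: enter (3,2) at t=0.9699
    y: enter (3,1) at t=2.1246
    x: enter (4,1) at t=2.7200
    y: enter (4,0) at t=3.2793 ← occupied
  → r_3 = 3.2793
beam 4: φ=45°, α=345°
  dir = (cos 345°, sin 345°) = (0.9659, -0.2588); from cell (2,3)
  next x-line at t=0.3727, next y-line at t=3.2455; Δt_x=1.0353, Δt_y=3.8637
    x: enter (3,3) at t=0.3727
    x: enter (4,3) at t=1.4080
    x: enter (5,3) at t=2.4433 ← occupied
  → r_4 = 2.4433
beam 5: φ=90°, α=30°
  dir = (cos 30°, sin 30°) = (0.8660, 0.5000); from cell (2,3)
  next x-line at t=0.4157, next y-line at t=0.3200; Δt_x=1.1547, Δt_y=2.0000
    y: enter (2,4) at t=0.3200
    x: enter (3,4) at t=0.4157
    x: enter (4,4) at t=1.5704
    y: enter (4,5) at t=2.3200
    x: enter (5,5) at t=2.7251 ← occupied
  → r_5 = 2.7251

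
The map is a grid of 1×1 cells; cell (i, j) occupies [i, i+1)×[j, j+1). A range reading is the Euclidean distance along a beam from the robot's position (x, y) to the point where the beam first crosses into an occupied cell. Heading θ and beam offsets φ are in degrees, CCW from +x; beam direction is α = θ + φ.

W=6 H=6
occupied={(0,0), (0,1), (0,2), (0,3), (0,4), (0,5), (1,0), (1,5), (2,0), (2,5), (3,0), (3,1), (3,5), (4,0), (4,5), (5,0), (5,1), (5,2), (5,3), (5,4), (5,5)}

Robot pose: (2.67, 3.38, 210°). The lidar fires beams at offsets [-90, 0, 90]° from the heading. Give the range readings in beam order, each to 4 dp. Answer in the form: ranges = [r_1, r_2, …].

ranges = [1.8706, 1.9283, 1.5935]

beam 1: φ=-90°, α=120°
  cosα=-0.5000 sinα=0.8660 | (2,3) | tMaxX 1.3400 tMaxY 0.7159 | tΔX 2.0000 tΔY 1.1547
    t=0.7159 [y] (2,4)
    t=1.3400 [x] (1,4)
    t=1.8706 [y] (1,5) — stop
  → r_1 = 1.8706
beam 2: φ=0°, α=210°
  cosα=-0.8660 sinα=-0.5000 | (2,3) | tMaxX 0.7736 tMaxY 0.7600 | tΔX 1.1547 tΔY 2.0000
    t=0.7600 [y] (2,2)
    t=0.7736 [x] (1,2)
    t=1.9283 [x] (0,2) — stop
  → r_2 = 1.9283
beam 3: φ=90°, α=300°
  cosα=0.5000 sinα=-0.8660 | (2,3) | tMaxX 0.6600 tMaxY 0.4388 | tΔX 2.0000 tΔY 1.1547
    t=0.4388 [y] (2,2)
    t=0.6600 [x] (3,2)
    t=1.5935 [y] (3,1) — stop
  → r_3 = 1.5935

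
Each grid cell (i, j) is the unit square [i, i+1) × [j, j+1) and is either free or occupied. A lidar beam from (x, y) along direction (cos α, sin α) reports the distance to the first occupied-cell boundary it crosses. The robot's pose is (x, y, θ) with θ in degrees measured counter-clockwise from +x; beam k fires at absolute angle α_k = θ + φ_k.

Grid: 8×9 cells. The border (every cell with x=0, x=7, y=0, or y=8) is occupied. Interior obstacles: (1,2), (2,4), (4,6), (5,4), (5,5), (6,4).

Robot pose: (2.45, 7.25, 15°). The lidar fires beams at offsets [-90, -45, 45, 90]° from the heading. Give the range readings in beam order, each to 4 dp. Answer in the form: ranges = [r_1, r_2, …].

beam 1: φ=-90°, α=285°
  dir = (cos 285°, sin 285°) = (0.2588, -0.9659); from cell (2,7)
  next x-line at t=2.1250, next y-line at t=0.2588; Δt_x=3.8637, Δt_y=1.0353
    y: enter (2,6) at t=0.2588
    y: enter (2,5) at t=1.2941
    x: enter (3,5) at t=2.1250
    y: enter (3,4) at t=2.3294
    y: enter (3,3) at t=3.3646
    y: enter (3,2) at t=4.3999
    y: enter (3,1) at t=5.4352
    x: enter (4,1) at t=5.9887
    y: enter (4,0) at t=6.4705 ← occupied
  → r_1 = 6.4705
beam 2: φ=-45°, α=330°
  dir = (cos 330°, sin 330°) = (0.8660, -0.5000); from cell (2,7)
  next x-line at t=0.6351, next y-line at t=0.5000; Δt_x=1.1547, Δt_y=2.0000
    y: enter (2,6) at t=0.5000
    x: enter (3,6) at t=0.6351
    x: enter (4,6) at t=1.7898 ← occupied
  → r_2 = 1.7898
beam 3: φ=45°, α=60°
  dir = (cos 60°, sin 60°) = (0.5000, 0.8660); from cell (2,7)
  next x-line at t=1.1000, next y-line at t=0.8660; Δt_x=2.0000, Δt_y=1.1547
    y: enter (2,8) at t=0.8660 ← occupied
  → r_3 = 0.8660
beam 4: φ=90°, α=105°
  dir = (cos 105°, sin 105°) = (-0.2588, 0.9659); from cell (2,7)
  next x-line at t=1.7387, next y-line at t=0.7765; Δt_x=3.8637, Δt_y=1.0353
    y: enter (2,8) at t=0.7765 ← occupied
  → r_4 = 0.7765

ranges = [6.4705, 1.7898, 0.8660, 0.7765]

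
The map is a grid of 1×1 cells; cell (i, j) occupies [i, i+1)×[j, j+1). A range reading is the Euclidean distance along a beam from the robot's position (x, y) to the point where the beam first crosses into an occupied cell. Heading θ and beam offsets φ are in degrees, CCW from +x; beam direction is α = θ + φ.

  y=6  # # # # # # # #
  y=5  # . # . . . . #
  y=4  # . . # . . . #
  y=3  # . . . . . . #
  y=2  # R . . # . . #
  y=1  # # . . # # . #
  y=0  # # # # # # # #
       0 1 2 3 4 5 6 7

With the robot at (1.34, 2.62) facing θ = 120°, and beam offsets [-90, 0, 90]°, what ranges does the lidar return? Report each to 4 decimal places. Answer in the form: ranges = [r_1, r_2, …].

beam 1: φ=-90°, α=30°
  direction (0.8660, 0.5000); cell (1,2); t to first gridline: x 0.7621, y 0.7600 (then +1.1547 / +2.0000)
    (1,3) via y @ 0.7600
    (2,3) via x @ 0.7621
    (3,3) via x @ 1.9168
    (3,4) via y @ 2.7600  # hit
  → r_1 = 2.7600
beam 2: φ=0°, α=120°
  direction (-0.5000, 0.8660); cell (1,2); t to first gridline: x 0.6800, y 0.4388 (then +2.0000 / +1.1547)
    (1,3) via y @ 0.4388
    (0,3) via x @ 0.6800  # hit
  → r_2 = 0.6800
beam 3: φ=90°, α=210°
  direction (-0.8660, -0.5000); cell (1,2); t to first gridline: x 0.3926, y 1.2400 (then +1.1547 / +2.0000)
    (0,2) via x @ 0.3926  # hit
  → r_3 = 0.3926

ranges = [2.7600, 0.6800, 0.3926]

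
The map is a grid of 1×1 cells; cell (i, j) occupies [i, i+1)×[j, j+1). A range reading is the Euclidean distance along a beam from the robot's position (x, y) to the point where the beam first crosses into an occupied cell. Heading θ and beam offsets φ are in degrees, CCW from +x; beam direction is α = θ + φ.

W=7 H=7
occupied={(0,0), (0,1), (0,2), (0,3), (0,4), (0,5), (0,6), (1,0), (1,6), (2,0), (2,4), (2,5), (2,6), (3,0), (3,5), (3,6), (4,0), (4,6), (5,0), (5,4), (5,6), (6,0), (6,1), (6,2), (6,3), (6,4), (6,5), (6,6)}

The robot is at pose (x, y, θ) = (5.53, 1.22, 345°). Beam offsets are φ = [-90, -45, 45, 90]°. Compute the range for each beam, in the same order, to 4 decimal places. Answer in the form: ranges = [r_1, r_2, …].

beam 1: φ=-90°, α=255°
  cosα=-0.2588 sinα=-0.9659 | (5,1) | tMaxX 2.0478 tMaxY 0.2278 | tΔX 3.8637 tΔY 1.0353
    t=0.2278 [y] (5,0) — stop
  → r_1 = 0.2278
beam 2: φ=-45°, α=300°
  cosα=0.5000 sinα=-0.8660 | (5,1) | tMaxX 0.9400 tMaxY 0.2540 | tΔX 2.0000 tΔY 1.1547
    t=0.2540 [y] (5,0) — stop
  → r_2 = 0.2540
beam 3: φ=45°, α=30°
  cosα=0.8660 sinα=0.5000 | (5,1) | tMaxX 0.5427 tMaxY 1.5600 | tΔX 1.1547 tΔY 2.0000
    t=0.5427 [x] (6,1) — stop
  → r_3 = 0.5427
beam 4: φ=90°, α=75°
  cosα=0.2588 sinα=0.9659 | (5,1) | tMaxX 1.8159 tMaxY 0.8075 | tΔX 3.8637 tΔY 1.0353
    t=0.8075 [y] (5,2)
    t=1.8159 [x] (6,2) — stop
  → r_4 = 1.8159

ranges = [0.2278, 0.2540, 0.5427, 1.8159]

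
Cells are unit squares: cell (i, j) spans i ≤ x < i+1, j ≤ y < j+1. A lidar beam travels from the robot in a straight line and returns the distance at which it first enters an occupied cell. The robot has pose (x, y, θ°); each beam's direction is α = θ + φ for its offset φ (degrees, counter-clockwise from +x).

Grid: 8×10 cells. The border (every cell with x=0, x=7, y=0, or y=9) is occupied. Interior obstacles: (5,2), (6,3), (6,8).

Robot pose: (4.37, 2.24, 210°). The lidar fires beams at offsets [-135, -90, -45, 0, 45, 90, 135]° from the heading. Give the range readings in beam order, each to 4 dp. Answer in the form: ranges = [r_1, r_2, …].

beam 1: φ=-135°, α=75°
  dir = (cos 75°, sin 75°) = (0.2588, 0.9659); from cell (4,2)
  next x-line at t=2.4341, next y-line at t=0.7868; Δt_x=3.8637, Δt_y=1.0353
    y: enter (4,3) at t=0.7868
    y: enter (4,4) at t=1.8221
    x: enter (5,4) at t=2.4341
    y: enter (5,5) at t=2.8574
    y: enter (5,6) at t=3.8926
    y: enter (5,7) at t=4.9279
    y: enter (5,8) at t=5.9632
    x: enter (6,8) at t=6.2978 ← occupied
  → r_1 = 6.2978
beam 2: φ=-90°, α=120°
  dir = (cos 120°, sin 120°) = (-0.5000, 0.8660); from cell (4,2)
  next x-line at t=0.7400, next y-line at t=0.8776; Δt_x=2.0000, Δt_y=1.1547
    x: enter (3,2) at t=0.7400
    y: enter (3,3) at t=0.8776
    y: enter (3,4) at t=2.0323
    x: enter (2,4) at t=2.7400
    y: enter (2,5) at t=3.1870
    y: enter (2,6) at t=4.3417
    x: enter (1,6) at t=4.7400
    y: enter (1,7) at t=5.4964
    y: enter (1,8) at t=6.6511
    x: enter (0,8) at t=6.7400 ← occupied
  → r_2 = 6.7400
beam 3: φ=-45°, α=165°
  dir = (cos 165°, sin 165°) = (-0.9659, 0.2588); from cell (4,2)
  next x-line at t=0.3831, next y-line at t=2.9364; Δt_x=1.0353, Δt_y=3.8637
    x: enter (3,2) at t=0.3831
    x: enter (2,2) at t=1.4183
    x: enter (1,2) at t=2.4536
    y: enter (1,3) at t=2.9364
    x: enter (0,3) at t=3.4889 ← occupied
  → r_3 = 3.4889
beam 4: φ=0°, α=210°
  dir = (cos 210°, sin 210°) = (-0.8660, -0.5000); from cell (4,2)
  next x-line at t=0.4272, next y-line at t=0.4800; Δt_x=1.1547, Δt_y=2.0000
    x: enter (3,2) at t=0.4272
    y: enter (3,1) at t=0.4800
    x: enter (2,1) at t=1.5819
    y: enter (2,0) at t=2.4800 ← occupied
  → r_4 = 2.4800
beam 5: φ=45°, α=255°
  dir = (cos 255°, sin 255°) = (-0.2588, -0.9659); from cell (4,2)
  next x-line at t=1.4296, next y-line at t=0.2485; Δt_x=3.8637, Δt_y=1.0353
    y: enter (4,1) at t=0.2485
    y: enter (4,0) at t=1.2837 ← occupied
  → r_5 = 1.2837
beam 6: φ=90°, α=300°
  dir = (cos 300°, sin 300°) = (0.5000, -0.8660); from cell (4,2)
  next x-line at t=1.2600, next y-line at t=0.2771; Δt_x=2.0000, Δt_y=1.1547
    y: enter (4,1) at t=0.2771
    x: enter (5,1) at t=1.2600
    y: enter (5,0) at t=1.4318 ← occupied
  → r_6 = 1.4318
beam 7: φ=135°, α=345°
  dir = (cos 345°, sin 345°) = (0.9659, -0.2588); from cell (4,2)
  next x-line at t=0.6522, next y-line at t=0.9273; Δt_x=1.0353, Δt_y=3.8637
    x: enter (5,2) at t=0.6522 ← occupied
  → r_7 = 0.6522

ranges = [6.2978, 6.7400, 3.4889, 2.4800, 1.2837, 1.4318, 0.6522]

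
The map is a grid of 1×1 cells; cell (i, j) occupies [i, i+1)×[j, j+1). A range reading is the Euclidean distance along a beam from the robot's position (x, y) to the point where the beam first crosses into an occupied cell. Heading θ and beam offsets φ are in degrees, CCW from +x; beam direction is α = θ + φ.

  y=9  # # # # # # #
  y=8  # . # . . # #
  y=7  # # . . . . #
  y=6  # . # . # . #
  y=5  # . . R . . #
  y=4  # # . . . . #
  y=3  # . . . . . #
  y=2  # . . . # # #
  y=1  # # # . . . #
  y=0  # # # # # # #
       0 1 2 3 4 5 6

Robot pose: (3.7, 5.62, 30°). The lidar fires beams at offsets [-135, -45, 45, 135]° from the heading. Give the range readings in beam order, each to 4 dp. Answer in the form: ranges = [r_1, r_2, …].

beam 1: φ=-135°, α=255°
  d=(-0.2588,-0.9659)  start (3,5)  tX=2.7046 tY=0.6419  stride 1/|dx|=3.8637 1/|dy|=1.0353
    cross y-line → (3,4), t=0.6419
    cross y-line → (3,3), t=1.6771
    cross x-line → (2,3), t=2.7046
    cross y-line → (2,2), t=2.7124
    cross y-line → (2,1), t=3.7477 (wall)
  → r_1 = 3.7477
beam 2: φ=-45°, α=345°
  d=(0.9659,-0.2588)  start (3,5)  tX=0.3106 tY=2.3955  stride 1/|dx|=1.0353 1/|dy|=3.8637
    cross x-line → (4,5), t=0.3106
    cross x-line → (5,5), t=1.3459
    cross x-line → (6,5), t=2.3811 (wall)
  → r_2 = 2.3811
beam 3: φ=45°, α=75°
  d=(0.2588,0.9659)  start (3,5)  tX=1.1591 tY=0.3934  stride 1/|dx|=3.8637 1/|dy|=1.0353
    cross y-line → (3,6), t=0.3934
    cross x-line → (4,6), t=1.1591 (wall)
  → r_3 = 1.1591
beam 4: φ=135°, α=165°
  d=(-0.9659,0.2588)  start (3,5)  tX=0.7247 tY=1.4682  stride 1/|dx|=1.0353 1/|dy|=3.8637
    cross x-line → (2,5), t=0.7247
    cross y-line → (2,6), t=1.4682 (wall)
  → r_4 = 1.4682

ranges = [3.7477, 2.3811, 1.1591, 1.4682]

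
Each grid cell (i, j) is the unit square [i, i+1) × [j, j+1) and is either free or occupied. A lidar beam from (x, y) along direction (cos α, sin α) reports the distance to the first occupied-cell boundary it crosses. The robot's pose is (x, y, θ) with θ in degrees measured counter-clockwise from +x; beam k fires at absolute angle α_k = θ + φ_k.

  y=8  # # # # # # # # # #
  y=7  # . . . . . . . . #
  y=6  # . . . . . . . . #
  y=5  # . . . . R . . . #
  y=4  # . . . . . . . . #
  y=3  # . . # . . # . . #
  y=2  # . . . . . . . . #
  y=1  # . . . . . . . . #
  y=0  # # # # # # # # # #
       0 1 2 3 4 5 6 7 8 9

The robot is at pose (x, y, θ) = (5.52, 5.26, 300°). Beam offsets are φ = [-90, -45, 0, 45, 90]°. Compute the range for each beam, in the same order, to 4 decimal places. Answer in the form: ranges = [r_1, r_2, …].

ranges = [2.5200, 4.4103, 1.4549, 3.6028, 4.0184]

beam 1: φ=-90°, α=210°
  cosα=-0.8660 sinα=-0.5000 | (5,5) | tMaxX 0.6004 tMaxY 0.5200 | tΔX 1.1547 tΔY 2.0000
    t=0.5200 [y] (5,4)
    t=0.6004 [x] (4,4)
    t=1.7551 [x] (3,4)
    t=2.5200 [y] (3,3) — stop
  → r_1 = 2.5200
beam 2: φ=-45°, α=255°
  cosα=-0.2588 sinα=-0.9659 | (5,5) | tMaxX 2.0091 tMaxY 0.2692 | tΔX 3.8637 tΔY 1.0353
    t=0.2692 [y] (5,4)
    t=1.3044 [y] (5,3)
    t=2.0091 [x] (4,3)
    t=2.3397 [y] (4,2)
    t=3.3750 [y] (4,1)
    t=4.4103 [y] (4,0) — stop
  → r_2 = 4.4103
beam 3: φ=0°, α=300°
  cosα=0.5000 sinα=-0.8660 | (5,5) | tMaxX 0.9600 tMaxY 0.3002 | tΔX 2.0000 tΔY 1.1547
    t=0.3002 [y] (5,4)
    t=0.9600 [x] (6,4)
    t=1.4549 [y] (6,3) — stop
  → r_3 = 1.4549
beam 4: φ=45°, α=345°
  cosα=0.9659 sinα=-0.2588 | (5,5) | tMaxX 0.4969 tMaxY 1.0046 | tΔX 1.0353 tΔY 3.8637
    t=0.4969 [x] (6,5)
    t=1.0046 [y] (6,4)
    t=1.5322 [x] (7,4)
    t=2.5675 [x] (8,4)
    t=3.6028 [x] (9,4) — stop
  → r_4 = 3.6028
beam 5: φ=90°, α=30°
  cosα=0.8660 sinα=0.5000 | (5,5) | tMaxX 0.5543 tMaxY 1.4800 | tΔX 1.1547 tΔY 2.0000
    t=0.5543 [x] (6,5)
    t=1.4800 [y] (6,6)
    t=1.7090 [x] (7,6)
    t=2.8637 [x] (8,6)
    t=3.4800 [y] (8,7)
    t=4.0184 [x] (9,7) — stop
  → r_5 = 4.0184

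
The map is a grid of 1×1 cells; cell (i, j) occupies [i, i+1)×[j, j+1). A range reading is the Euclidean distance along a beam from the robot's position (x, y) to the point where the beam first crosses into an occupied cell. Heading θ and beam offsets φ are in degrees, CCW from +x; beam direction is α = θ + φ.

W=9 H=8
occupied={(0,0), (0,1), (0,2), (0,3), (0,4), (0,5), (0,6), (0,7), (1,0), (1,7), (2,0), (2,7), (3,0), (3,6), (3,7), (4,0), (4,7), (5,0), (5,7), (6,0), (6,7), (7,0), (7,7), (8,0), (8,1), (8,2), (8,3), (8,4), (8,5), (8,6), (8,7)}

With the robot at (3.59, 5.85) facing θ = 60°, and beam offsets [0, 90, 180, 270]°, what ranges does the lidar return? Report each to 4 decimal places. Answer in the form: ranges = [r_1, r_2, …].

beam 1: φ=0°, α=60°
  cosα=0.5000 sinα=0.8660 | (3,5) | tMaxX 0.8200 tMaxY 0.1732 | tΔX 2.0000 tΔY 1.1547
    t=0.1732 [y] (3,6) — stop
  → r_1 = 0.1732
beam 2: φ=90°, α=150°
  cosα=-0.8660 sinα=0.5000 | (3,5) | tMaxX 0.6813 tMaxY 0.3000 | tΔX 1.1547 tΔY 2.0000
    t=0.3000 [y] (3,6) — stop
  → r_2 = 0.3000
beam 3: φ=180°, α=240°
  cosα=-0.5000 sinα=-0.8660 | (3,5) | tMaxX 1.1800 tMaxY 0.9815 | tΔX 2.0000 tΔY 1.1547
    t=0.9815 [y] (3,4)
    t=1.1800 [x] (2,4)
    t=2.1362 [y] (2,3)
    t=3.1800 [x] (1,3)
    t=3.2909 [y] (1,2)
    t=4.4456 [y] (1,1)
    t=5.1800 [x] (0,1) — stop
  → r_3 = 5.1800
beam 4: φ=270°, α=330°
  cosα=0.8660 sinα=-0.5000 | (3,5) | tMaxX 0.4734 tMaxY 1.7000 | tΔX 1.1547 tΔY 2.0000
    t=0.4734 [x] (4,5)
    t=1.6281 [x] (5,5)
    t=1.7000 [y] (5,4)
    t=2.7828 [x] (6,4)
    t=3.7000 [y] (6,3)
    t=3.9375 [x] (7,3)
    t=5.0922 [x] (8,3) — stop
  → r_4 = 5.0922

ranges = [0.1732, 0.3000, 5.1800, 5.0922]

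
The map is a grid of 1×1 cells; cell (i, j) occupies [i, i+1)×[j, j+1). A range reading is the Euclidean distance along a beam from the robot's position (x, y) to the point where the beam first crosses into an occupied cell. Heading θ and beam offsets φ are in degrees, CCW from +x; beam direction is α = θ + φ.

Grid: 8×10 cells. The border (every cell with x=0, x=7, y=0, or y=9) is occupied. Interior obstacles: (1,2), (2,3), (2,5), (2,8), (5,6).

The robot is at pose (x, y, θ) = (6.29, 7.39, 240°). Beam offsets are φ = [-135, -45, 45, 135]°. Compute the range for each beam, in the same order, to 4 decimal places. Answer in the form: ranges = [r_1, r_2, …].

ranges = [1.6668, 5.4766, 2.7432, 0.7350]

beam 1: φ=-135°, α=105°
  direction (-0.2588, 0.9659); cell (6,7); t to first gridline: x 1.1205, y 0.6315 (then +3.8637 / +1.0353)
    (6,8) via y @ 0.6315
    (5,8) via x @ 1.1205
    (5,9) via y @ 1.6668  # hit
  → r_1 = 1.6668
beam 2: φ=-45°, α=195°
  direction (-0.9659, -0.2588); cell (6,7); t to first gridline: x 0.3002, y 1.5068 (then +1.0353 / +3.8637)
    (5,7) via x @ 0.3002
    (4,7) via x @ 1.3355
    (4,6) via y @ 1.5068
    (3,6) via x @ 2.3708
    (2,6) via x @ 3.4061
    (1,6) via x @ 4.4413
    (1,5) via y @ 5.3705
    (0,5) via x @ 5.4766  # hit
  → r_2 = 5.4766
beam 3: φ=45°, α=285°
  direction (0.2588, -0.9659); cell (6,7); t to first gridline: x 2.7432, y 0.4038 (then +3.8637 / +1.0353)
    (6,6) via y @ 0.4038
    (6,5) via y @ 1.4390
    (6,4) via y @ 2.4743
    (7,4) via x @ 2.7432  # hit
  → r_3 = 2.7432
beam 4: φ=135°, α=15°
  direction (0.9659, 0.2588); cell (6,7); t to first gridline: x 0.7350, y 2.3569 (then +1.0353 / +3.8637)
    (7,7) via x @ 0.7350  # hit
  → r_4 = 0.7350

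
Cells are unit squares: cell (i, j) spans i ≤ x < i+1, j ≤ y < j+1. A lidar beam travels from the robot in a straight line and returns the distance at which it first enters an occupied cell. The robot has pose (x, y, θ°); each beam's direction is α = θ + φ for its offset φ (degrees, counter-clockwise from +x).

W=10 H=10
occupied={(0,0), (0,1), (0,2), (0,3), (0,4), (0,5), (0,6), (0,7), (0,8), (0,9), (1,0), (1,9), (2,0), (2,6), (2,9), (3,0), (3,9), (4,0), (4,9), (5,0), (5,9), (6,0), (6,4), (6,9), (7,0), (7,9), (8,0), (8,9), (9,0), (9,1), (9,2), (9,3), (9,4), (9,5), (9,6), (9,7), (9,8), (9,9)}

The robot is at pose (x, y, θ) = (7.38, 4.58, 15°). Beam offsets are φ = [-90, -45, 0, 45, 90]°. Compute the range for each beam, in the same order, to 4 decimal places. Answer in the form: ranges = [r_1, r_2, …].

beam 1: φ=-90°, α=285°
  dir = (cos 285°, sin 285°) = (0.2588, -0.9659); from cell (7,4)
  next x-line at t=2.3955, next y-line at t=0.6005; Δt_x=3.8637, Δt_y=1.0353
    y: enter (7,3) at t=0.6005
    y: enter (7,2) at t=1.6357
    x: enter (8,2) at t=2.3955
    y: enter (8,1) at t=2.6710
    y: enter (8,0) at t=3.7063 ← occupied
  → r_1 = 3.7063
beam 2: φ=-45°, α=330°
  dir = (cos 330°, sin 330°) = (0.8660, -0.5000); from cell (7,4)
  next x-line at t=0.7159, next y-line at t=1.1600; Δt_x=1.1547, Δt_y=2.0000
    x: enter (8,4) at t=0.7159
    y: enter (8,3) at t=1.1600
    x: enter (9,3) at t=1.8706 ← occupied
  → r_2 = 1.8706
beam 3: φ=0°, α=15°
  dir = (cos 15°, sin 15°) = (0.9659, 0.2588); from cell (7,4)
  next x-line at t=0.6419, next y-line at t=1.6228; Δt_x=1.0353, Δt_y=3.8637
    x: enter (8,4) at t=0.6419
    y: enter (8,5) at t=1.6228
    x: enter (9,5) at t=1.6771 ← occupied
  → r_3 = 1.6771
beam 4: φ=45°, α=60°
  dir = (cos 60°, sin 60°) = (0.5000, 0.8660); from cell (7,4)
  next x-line at t=1.2400, next y-line at t=0.4850; Δt_x=2.0000, Δt_y=1.1547
    y: enter (7,5) at t=0.4850
    x: enter (8,5) at t=1.2400
    y: enter (8,6) at t=1.6397
    y: enter (8,7) at t=2.7944
    x: enter (9,7) at t=3.2400 ← occupied
  → r_4 = 3.2400
beam 5: φ=90°, α=105°
  dir = (cos 105°, sin 105°) = (-0.2588, 0.9659); from cell (7,4)
  next x-line at t=1.4682, next y-line at t=0.4348; Δt_x=3.8637, Δt_y=1.0353
    y: enter (7,5) at t=0.4348
    x: enter (6,5) at t=1.4682
    y: enter (6,6) at t=1.4701
    y: enter (6,7) at t=2.5054
    y: enter (6,8) at t=3.5406
    y: enter (6,9) at t=4.5759 ← occupied
  → r_5 = 4.5759

ranges = [3.7063, 1.8706, 1.6771, 3.2400, 4.5759]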